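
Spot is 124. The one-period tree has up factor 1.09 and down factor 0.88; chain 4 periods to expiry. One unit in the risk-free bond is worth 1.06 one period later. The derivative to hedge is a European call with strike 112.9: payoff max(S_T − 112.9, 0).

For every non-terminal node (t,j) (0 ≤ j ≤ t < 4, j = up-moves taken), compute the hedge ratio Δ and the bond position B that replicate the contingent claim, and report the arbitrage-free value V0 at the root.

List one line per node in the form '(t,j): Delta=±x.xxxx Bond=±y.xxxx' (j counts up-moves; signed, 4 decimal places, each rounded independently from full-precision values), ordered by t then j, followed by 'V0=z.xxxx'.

Risk-neutral probability p* = (R−d)/(u−d) = (1.06−0.88)/(1.09−0.88) = 0.8571.
At expiry t=4: V(4,0)=0.0000, V(4,1)=0.0000, V(4,2)=1.1880, V(4,3)=28.4136, V(4,4)=62.1361
(3,0): S=84.5025. Δ = (V_up−V_dn)/(S_up−S_dn) = (0.0000−0.0000)/(92.1078−74.3622) = 0.0000. V = [p*·0.0000 + (1−p*)·0.0000]/1.06 = 0.0000. B = V − Δ·S = 0.0000.
(3,1): S=104.6679. Δ = (V_up−V_dn)/(S_up−S_dn) = (1.1880−0.0000)/(114.0880−92.1078) = 0.0540. V = [p*·1.1880 + (1−p*)·0.0000]/1.06 = 0.9607. B = V − Δ·S = -4.6966.
(3,2): S=129.6455. Δ = (V_up−V_dn)/(S_up−S_dn) = (28.4136−1.1880)/(141.3136−114.0880) = 1.0000. V = [p*·28.4136 + (1−p*)·1.1880]/1.06 = 23.1360. B = V − Δ·S = -106.5094.
(3,3): S=160.5836. Δ = (V_up−V_dn)/(S_up−S_dn) = (62.1361−28.4136)/(175.0361−141.3136) = 1.0000. V = [p*·62.1361 + (1−p*)·28.4136]/1.06 = 54.0742. B = V − Δ·S = -106.5094.
(2,0): S=96.0256. Δ = (V_up−V_dn)/(S_up−S_dn) = (0.9607−0.0000)/(104.6679−84.5025) = 0.0476. V = [p*·0.9607 + (1−p*)·0.0000]/1.06 = 0.7768. B = V − Δ·S = -3.7978.
(2,1): S=118.9408. Δ = (V_up−V_dn)/(S_up−S_dn) = (23.1360−0.9607)/(129.6455−104.6679) = 0.8878. V = [p*·23.1360 + (1−p*)·0.9607]/1.06 = 18.8379. B = V − Δ·S = -86.7592.
(2,2): S=147.3244. Δ = (V_up−V_dn)/(S_up−S_dn) = (54.0742−23.1360)/(160.5836−129.6455) = 1.0000. V = [p*·54.0742 + (1−p*)·23.1360]/1.06 = 46.8438. B = V − Δ·S = -100.4806.
(1,0): S=109.1200. Δ = (V_up−V_dn)/(S_up−S_dn) = (18.8379−0.7768)/(118.9408−96.0256) = 0.7882. V = [p*·18.8379 + (1−p*)·0.7768]/1.06 = 15.3375. B = V − Δ·S = -70.6675.
(1,1): S=135.1600. Δ = (V_up−V_dn)/(S_up−S_dn) = (46.8438−18.8379)/(147.3244−118.9408) = 0.9867. V = [p*·46.8438 + (1−p*)·18.8379]/1.06 = 40.4179. B = V − Δ·S = -92.9438.
(0,0): S=124.0000. Δ = (V_up−V_dn)/(S_up−S_dn) = (40.4179−15.3375)/(135.1600−109.1200) = 0.9631. V = [p*·40.4179 + (1−p*)·15.3375]/1.06 = 34.7500. B = V − Δ·S = -84.6806.
Check: Δ(0,0)·S0 + B(0,0) = 34.7500 = V0.

(0,0): Delta=0.9631 Bond=-84.6806
(1,0): Delta=0.7882 Bond=-70.6675
(1,1): Delta=0.9867 Bond=-92.9438
(2,0): Delta=0.0476 Bond=-3.7978
(2,1): Delta=0.8878 Bond=-86.7592
(2,2): Delta=1.0000 Bond=-100.4806
(3,0): Delta=0.0000 Bond=0.0000
(3,1): Delta=0.0540 Bond=-4.6966
(3,2): Delta=1.0000 Bond=-106.5094
(3,3): Delta=1.0000 Bond=-106.5094
V0=34.7500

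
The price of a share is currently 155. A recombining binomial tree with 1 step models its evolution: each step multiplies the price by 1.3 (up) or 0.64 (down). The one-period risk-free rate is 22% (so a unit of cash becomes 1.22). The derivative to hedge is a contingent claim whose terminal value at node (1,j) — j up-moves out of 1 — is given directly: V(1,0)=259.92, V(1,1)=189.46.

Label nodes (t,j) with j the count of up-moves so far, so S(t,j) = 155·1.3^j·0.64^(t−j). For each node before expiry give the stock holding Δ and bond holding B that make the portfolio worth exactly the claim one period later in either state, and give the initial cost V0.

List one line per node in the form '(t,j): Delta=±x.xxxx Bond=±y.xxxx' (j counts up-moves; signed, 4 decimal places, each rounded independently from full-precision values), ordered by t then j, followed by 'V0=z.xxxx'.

(0,0): Delta=-0.6888 Bond=269.0532
V0=162.2956

No-arbitrage ⇒ martingale measure with p* = (R−d)/(u−d) = 0.8788.
Terminal payoffs: V(1,0)=259.9200, V(1,1)=189.4600
  t=0,j=0: stock 155.0000 → up 201.5000 (V=189.4600), down 99.2000 (V=259.9200). Price 162.2956; hedge Δ=-0.6888, bond B=269.0532.
Self-financing check: at every node Δ·S+B equals the discounted successor values.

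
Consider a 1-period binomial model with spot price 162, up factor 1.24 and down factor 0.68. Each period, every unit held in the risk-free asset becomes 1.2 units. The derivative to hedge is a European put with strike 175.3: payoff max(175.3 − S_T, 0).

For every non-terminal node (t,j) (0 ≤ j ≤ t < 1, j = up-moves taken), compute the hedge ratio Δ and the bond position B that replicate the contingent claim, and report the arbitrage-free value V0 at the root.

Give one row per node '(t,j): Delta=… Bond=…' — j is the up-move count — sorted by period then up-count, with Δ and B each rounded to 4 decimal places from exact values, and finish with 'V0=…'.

Under the risk-neutral measure, an up-move has probability p* = (R−d)/(u−d) = 0.9286 and values discount at R = 1.2.
Payoff layer (t=1): V(1,0)=65.1400, V(1,1)=0.0000
(0,0): S=162.0000. Δ = (V_up−V_dn)/(S_up−S_dn) = (0.0000−65.1400)/(200.8800−110.1600) = -0.7180. V = [p*·0.0000 + (1−p*)·65.1400]/1.2 = 3.8774. B = V − Δ·S = 120.1988.
Each (Δ,B) replicates both successor values, so the strategy is self-financing and V0 is arbitrage-free.

(0,0): Delta=-0.7180 Bond=120.1988
V0=3.8774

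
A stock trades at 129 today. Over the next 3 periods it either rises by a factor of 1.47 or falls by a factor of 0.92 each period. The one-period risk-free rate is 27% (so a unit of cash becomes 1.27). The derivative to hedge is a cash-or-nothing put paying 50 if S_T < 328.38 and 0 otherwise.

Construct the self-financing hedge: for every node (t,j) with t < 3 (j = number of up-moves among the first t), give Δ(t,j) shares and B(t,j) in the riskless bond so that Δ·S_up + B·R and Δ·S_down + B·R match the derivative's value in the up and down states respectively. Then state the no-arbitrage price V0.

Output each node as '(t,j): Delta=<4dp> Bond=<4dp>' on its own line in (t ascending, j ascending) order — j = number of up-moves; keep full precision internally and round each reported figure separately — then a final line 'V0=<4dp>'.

Risk-neutral probability p* = (R−d)/(u−d) = (1.27−0.92)/(1.47−0.92) = 0.6364.
Terminal values V(3,·): V(3,0)=50.0000, V(3,1)=50.0000, V(3,2)=50.0000, V(3,3)=0.0000
(2,0): S=109.1856. Δ = (V_up−V_dn)/(S_up−S_dn) = (50.0000−50.0000)/(160.5028−100.4508) = 0.0000. V = [p*·50.0000 + (1−p*)·50.0000]/1.27 = 39.3701. B = V − Δ·S = 39.3701.
(2,1): S=174.4596. Δ = (V_up−V_dn)/(S_up−S_dn) = (50.0000−50.0000)/(256.4556−160.5028) = 0.0000. V = [p*·50.0000 + (1−p*)·50.0000]/1.27 = 39.3701. B = V − Δ·S = 39.3701.
(2,2): S=278.7561. Δ = (V_up−V_dn)/(S_up−S_dn) = (0.0000−50.0000)/(409.7715−256.4556) = -0.3261. V = [p*·0.0000 + (1−p*)·50.0000]/1.27 = 14.3164. B = V − Δ·S = 105.2255.
(1,0): S=118.6800. Δ = (V_up−V_dn)/(S_up−S_dn) = (39.3701−39.3701)/(174.4596−109.1856) = 0.0000. V = [p*·39.3701 + (1−p*)·39.3701]/1.27 = 31.0001. B = V − Δ·S = 31.0001.
(1,1): S=189.6300. Δ = (V_up−V_dn)/(S_up−S_dn) = (14.3164−39.3701)/(278.7561−174.4596) = -0.2402. V = [p*·14.3164 + (1−p*)·39.3701]/1.27 = 18.4463. B = V − Δ·S = 63.9985.
(0,0): S=129.0000. Δ = (V_up−V_dn)/(S_up−S_dn) = (18.4463−31.0001)/(189.6300−118.6800) = -0.1769. V = [p*·18.4463 + (1−p*)·31.0001]/1.27 = 18.1191. B = V − Δ·S = 40.9441.
Root portfolio cost Δ·129+B reproduces V0=18.1191.

(0,0): Delta=-0.1769 Bond=40.9441
(1,0): Delta=0.0000 Bond=31.0001
(1,1): Delta=-0.2402 Bond=63.9985
(2,0): Delta=0.0000 Bond=39.3701
(2,1): Delta=0.0000 Bond=39.3701
(2,2): Delta=-0.3261 Bond=105.2255
V0=18.1191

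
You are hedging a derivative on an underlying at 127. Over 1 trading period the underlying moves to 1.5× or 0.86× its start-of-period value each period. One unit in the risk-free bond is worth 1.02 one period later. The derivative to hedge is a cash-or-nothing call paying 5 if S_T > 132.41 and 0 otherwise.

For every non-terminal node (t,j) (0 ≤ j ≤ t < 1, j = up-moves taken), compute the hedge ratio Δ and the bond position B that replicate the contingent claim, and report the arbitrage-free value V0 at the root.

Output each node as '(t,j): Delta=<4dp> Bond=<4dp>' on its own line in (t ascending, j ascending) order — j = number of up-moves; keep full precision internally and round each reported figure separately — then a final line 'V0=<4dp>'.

Since d<R<u, set p* = (R−d)/(u−d) = 0.2500; price each node as the discounted p*-expectation of its children.
At expiry t=1: V(1,0)=0.0000, V(1,1)=5.0000
Node (0,0) S=127.0000: V=(p*·5.0000+(1−p*)·0.0000)/1.02=1.2255; Δ=(5.0000−0.0000)/(190.5000−109.2200)=0.0615; B=V−Δ·S=-6.5870
Self-financing check: at every node Δ·S+B equals the discounted successor values.

(0,0): Delta=0.0615 Bond=-6.5870
V0=1.2255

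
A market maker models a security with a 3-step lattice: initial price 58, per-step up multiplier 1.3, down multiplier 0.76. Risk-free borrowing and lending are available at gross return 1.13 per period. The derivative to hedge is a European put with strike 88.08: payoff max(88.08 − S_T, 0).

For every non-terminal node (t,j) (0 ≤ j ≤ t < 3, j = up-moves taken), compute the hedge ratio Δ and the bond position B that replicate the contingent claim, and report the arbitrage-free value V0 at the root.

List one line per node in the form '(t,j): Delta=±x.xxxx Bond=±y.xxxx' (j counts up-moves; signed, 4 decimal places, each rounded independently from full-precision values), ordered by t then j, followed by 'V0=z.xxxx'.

Since d<R<u, set p* = (R−d)/(u−d) = 0.6852; price each node as the discounted p*-expectation of its children.
Terminal values V(3,·): V(3,0)=62.6194, V(3,1)=44.5290, V(3,2)=13.5848, V(3,3)=0.0000
(2,0): S=33.5008. Δ = (V_up−V_dn)/(S_up−S_dn) = (44.5290−62.6194)/(43.5510−25.4606) = -1.0000. V = [p*·44.5290 + (1−p*)·62.6194]/1.13 = 44.4461. B = V − Δ·S = 77.9469.
(2,1): S=57.3040. Δ = (V_up−V_dn)/(S_up−S_dn) = (13.5848−44.5290)/(74.4952−43.5510) = -1.0000. V = [p*·13.5848 + (1−p*)·44.5290]/1.13 = 20.6429. B = V − Δ·S = 77.9469.
(2,2): S=98.0200. Δ = (V_up−V_dn)/(S_up−S_dn) = (0.0000−13.5848)/(127.4260−74.4952) = -0.2567. V = [p*·0.0000 + (1−p*)·13.5848]/1.13 = 3.7847. B = V − Δ·S = 28.9417.
(1,0): S=44.0800. Δ = (V_up−V_dn)/(S_up−S_dn) = (20.6429−44.4461)/(57.3040−33.5008) = -1.0000. V = [p*·20.6429 + (1−p*)·44.4461]/1.13 = 24.8996. B = V − Δ·S = 68.9796.
(1,1): S=75.4000. Δ = (V_up−V_dn)/(S_up−S_dn) = (3.7847−20.6429)/(98.0200−57.3040) = -0.4140. V = [p*·3.7847 + (1−p*)·20.6429]/1.13 = 8.0459. B = V − Δ·S = 39.2648.
(0,0): S=58.0000. Δ = (V_up−V_dn)/(S_up−S_dn) = (8.0459−24.8996)/(75.4000−44.0800) = -0.5381. V = [p*·8.0459 + (1−p*)·24.8996]/1.13 = 11.8157. B = V − Δ·S = 43.0261.
Each (Δ,B) replicates both successor values, so the strategy is self-financing and V0 is arbitrage-free.

(0,0): Delta=-0.5381 Bond=43.0261
(1,0): Delta=-1.0000 Bond=68.9796
(1,1): Delta=-0.4140 Bond=39.2648
(2,0): Delta=-1.0000 Bond=77.9469
(2,1): Delta=-1.0000 Bond=77.9469
(2,2): Delta=-0.2567 Bond=28.9417
V0=11.8157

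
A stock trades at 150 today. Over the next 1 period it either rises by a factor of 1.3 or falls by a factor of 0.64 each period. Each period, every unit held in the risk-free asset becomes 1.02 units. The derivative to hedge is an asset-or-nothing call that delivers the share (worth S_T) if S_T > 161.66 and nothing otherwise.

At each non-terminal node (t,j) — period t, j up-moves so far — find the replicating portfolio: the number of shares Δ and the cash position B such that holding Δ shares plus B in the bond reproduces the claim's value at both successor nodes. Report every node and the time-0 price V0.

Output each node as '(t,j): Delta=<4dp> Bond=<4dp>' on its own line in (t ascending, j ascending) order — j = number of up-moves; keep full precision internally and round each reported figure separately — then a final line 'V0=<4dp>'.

The replicating-portfolio and risk-neutral prices coincide; use p* = (1.02−0.64)/(1.3−0.64) = 0.5758 for the latter.
At expiry t=1: V(1,0)=0.0000, V(1,1)=195.0000
(0,0): S=150.0000. Δ = (V_up−V_dn)/(S_up−S_dn) = (195.0000−0.0000)/(195.0000−96.0000) = 1.9697. V = [p*·195.0000 + (1−p*)·0.0000]/1.02 = 110.0713. B = V − Δ·S = -185.3832.
The time-0 hedge costs 110.0713, which is the no-arbitrage price.

(0,0): Delta=1.9697 Bond=-185.3832
V0=110.0713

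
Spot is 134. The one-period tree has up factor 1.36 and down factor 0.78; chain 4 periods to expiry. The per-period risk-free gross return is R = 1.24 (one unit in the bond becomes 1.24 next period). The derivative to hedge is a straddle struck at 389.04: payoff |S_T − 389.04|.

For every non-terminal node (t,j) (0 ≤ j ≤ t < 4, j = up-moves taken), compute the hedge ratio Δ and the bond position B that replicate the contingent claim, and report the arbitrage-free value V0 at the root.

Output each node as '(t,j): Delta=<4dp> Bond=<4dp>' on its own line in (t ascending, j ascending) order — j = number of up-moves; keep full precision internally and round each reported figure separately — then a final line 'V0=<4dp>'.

The replicating-portfolio and risk-neutral prices coincide; use p* = (1.24−0.78)/(1.36−0.78) = 0.7931 for the latter.
At expiry t=4: V(4,0)=339.4398, V(4,1)=302.5576, V(4,2)=238.2503, V(4,3)=126.1245, V(4,4)=69.3767
Node (3,0) S=63.5900: V=(p*·302.5576+(1−p*)·339.4398)/1.24=250.1520; Δ=(302.5576−339.4398)/(86.4824−49.6002)=-1.0000; B=V−Δ·S=313.7419
Node (3,1) S=110.8748: V=(p*·238.2503+(1−p*)·302.5576)/1.24=202.8671; Δ=(238.2503−302.5576)/(150.7897−86.4824)=-1.0000; B=V−Δ·S=313.7419
Node (3,2) S=193.3202: V=(p*·126.1245+(1−p*)·238.2503)/1.24=120.4217; Δ=(126.1245−238.2503)/(262.9155−150.7897)=-1.0000; B=V−Δ·S=313.7419
Node (3,3) S=337.0711: V=(p*·69.3767+(1−p*)·126.1245)/1.24=65.4174; Δ=(69.3767−126.1245)/(458.4167−262.9155)=-0.2903; B=V−Δ·S=163.2585
Node (2,0) S=81.5256: V=(p*·202.8671+(1−p*)·250.1520)/1.24=171.4921; Δ=(202.8671−250.1520)/(110.8748−63.5900)=-1.0000; B=V−Δ·S=253.0177
Node (2,1) S=142.1472: V=(p*·120.4217+(1−p*)·202.8671)/1.24=110.8705; Δ=(120.4217−202.8671)/(193.3202−110.8748)=-1.0000; B=V−Δ·S=253.0177
Node (2,2) S=247.8464: V=(p*·65.4174+(1−p*)·120.4217)/1.24=61.9336; Δ=(65.4174−120.4217)/(337.0711−193.3202)=-0.3826; B=V−Δ·S=156.7686
Node (1,0) S=104.5200: V=(p*·110.8705+(1−p*)·171.4921)/1.24=99.5265; Δ=(110.8705−171.4921)/(142.1472−81.5256)=-1.0000; B=V−Δ·S=204.0465
Node (1,1) S=182.2400: V=(p*·61.9336+(1−p*)·110.8705)/1.24=58.1117; Δ=(61.9336−110.8705)/(247.8464−142.1472)=-0.4630; B=V−Δ·S=142.4856
Node (0,0) S=134.0000: V=(p*·58.1117+(1−p*)·99.5265)/1.24=53.7744; Δ=(58.1117−99.5265)/(182.2400−104.5200)=-0.5329; B=V−Δ·S=125.1793
Root portfolio cost Δ·134+B reproduces V0=53.7744.

(0,0): Delta=-0.5329 Bond=125.1793
(1,0): Delta=-1.0000 Bond=204.0465
(1,1): Delta=-0.4630 Bond=142.4856
(2,0): Delta=-1.0000 Bond=253.0177
(2,1): Delta=-1.0000 Bond=253.0177
(2,2): Delta=-0.3826 Bond=156.7686
(3,0): Delta=-1.0000 Bond=313.7419
(3,1): Delta=-1.0000 Bond=313.7419
(3,2): Delta=-1.0000 Bond=313.7419
(3,3): Delta=-0.2903 Bond=163.2585
V0=53.7744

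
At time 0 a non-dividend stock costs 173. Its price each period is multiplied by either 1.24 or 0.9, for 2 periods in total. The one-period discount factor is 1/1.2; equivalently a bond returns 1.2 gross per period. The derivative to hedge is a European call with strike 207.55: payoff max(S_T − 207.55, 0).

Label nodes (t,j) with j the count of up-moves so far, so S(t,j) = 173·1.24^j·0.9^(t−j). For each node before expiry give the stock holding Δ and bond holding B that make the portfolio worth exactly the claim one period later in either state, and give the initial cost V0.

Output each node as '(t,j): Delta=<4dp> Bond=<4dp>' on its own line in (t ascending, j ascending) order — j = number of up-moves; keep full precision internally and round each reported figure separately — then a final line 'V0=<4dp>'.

Under the risk-neutral measure, an up-move has probability p* = (R−d)/(u−d) = 0.8824 and values discount at R = 1.2.
Payoff layer (t=2): V(2,0)=0.0000, V(2,1)=0.0000, V(2,2)=58.4548
(1,0): S=155.7000. Δ = (V_up−V_dn)/(S_up−S_dn) = (0.0000−0.0000)/(193.0680−140.1300) = 0.0000. V = [p*·0.0000 + (1−p*)·0.0000]/1.2 = 0.0000. B = V − Δ·S = 0.0000.
(1,1): S=214.5200. Δ = (V_up−V_dn)/(S_up−S_dn) = (58.4548−0.0000)/(266.0048−193.0680) = 0.8014. V = [p*·58.4548 + (1−p*)·0.0000]/1.2 = 42.9815. B = V − Δ·S = -128.9444.
(0,0): S=173.0000. Δ = (V_up−V_dn)/(S_up−S_dn) = (42.9815−0.0000)/(214.5200−155.7000) = 0.7307. V = [p*·42.9815 + (1−p*)·0.0000]/1.2 = 31.6040. B = V − Δ·S = -94.8121.
The time-0 hedge costs 31.6040, which is the no-arbitrage price.

(0,0): Delta=0.7307 Bond=-94.8121
(1,0): Delta=0.0000 Bond=0.0000
(1,1): Delta=0.8014 Bond=-128.9444
V0=31.6040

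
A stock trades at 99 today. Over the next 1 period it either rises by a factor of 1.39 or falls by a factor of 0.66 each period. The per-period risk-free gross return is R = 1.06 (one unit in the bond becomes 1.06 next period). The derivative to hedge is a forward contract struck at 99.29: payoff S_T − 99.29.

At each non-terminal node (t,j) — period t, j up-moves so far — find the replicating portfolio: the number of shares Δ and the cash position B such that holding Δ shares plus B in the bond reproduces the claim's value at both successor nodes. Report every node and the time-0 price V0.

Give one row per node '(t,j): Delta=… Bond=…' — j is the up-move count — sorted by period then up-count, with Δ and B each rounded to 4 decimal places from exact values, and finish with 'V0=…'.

Since d<R<u, set p* = (R−d)/(u−d) = 0.5479; price each node as the discounted p*-expectation of its children.
Terminal values V(1,·): V(1,0)=-33.9500, V(1,1)=38.3200
Node (0,0) S=99.0000: V=(p*·38.3200+(1−p*)·-33.9500)/1.06=5.3302; Δ=(38.3200−-33.9500)/(137.6100−65.3400)=1.0000; B=V−Δ·S=-93.6698
The time-0 hedge costs 5.3302, which is the no-arbitrage price.

(0,0): Delta=1.0000 Bond=-93.6698
V0=5.3302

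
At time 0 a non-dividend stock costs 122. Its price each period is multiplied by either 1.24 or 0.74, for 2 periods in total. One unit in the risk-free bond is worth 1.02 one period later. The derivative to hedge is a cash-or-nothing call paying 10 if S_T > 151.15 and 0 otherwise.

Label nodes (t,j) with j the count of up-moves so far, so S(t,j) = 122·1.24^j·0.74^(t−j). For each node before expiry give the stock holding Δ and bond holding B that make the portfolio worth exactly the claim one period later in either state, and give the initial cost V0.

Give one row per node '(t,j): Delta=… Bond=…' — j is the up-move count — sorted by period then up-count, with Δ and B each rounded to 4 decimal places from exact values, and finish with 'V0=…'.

(0,0): Delta=0.0900 Bond=-7.9662
(1,0): Delta=0.0000 Bond=0.0000
(1,1): Delta=0.1322 Bond=-14.5098
V0=3.0142

Since d<R<u, set p* = (R−d)/(u−d) = 0.5600; price each node as the discounted p*-expectation of its children.
Terminal payoffs: V(2,0)=0.0000, V(2,1)=0.0000, V(2,2)=10.0000
  t=1,j=0: stock 90.2800 → up 111.9472 (V=0.0000), down 66.8072 (V=0.0000). Price 0.0000; hedge Δ=0.0000, bond B=0.0000.
  t=1,j=1: stock 151.2800 → up 187.5872 (V=10.0000), down 111.9472 (V=0.0000). Price 5.4902; hedge Δ=0.1322, bond B=-14.5098.
  t=0,j=0: stock 122.0000 → up 151.2800 (V=5.4902), down 90.2800 (V=0.0000). Price 3.0142; hedge Δ=0.0900, bond B=-7.9662.
Check: Δ(0,0)·S0 + B(0,0) = 3.0142 = V0.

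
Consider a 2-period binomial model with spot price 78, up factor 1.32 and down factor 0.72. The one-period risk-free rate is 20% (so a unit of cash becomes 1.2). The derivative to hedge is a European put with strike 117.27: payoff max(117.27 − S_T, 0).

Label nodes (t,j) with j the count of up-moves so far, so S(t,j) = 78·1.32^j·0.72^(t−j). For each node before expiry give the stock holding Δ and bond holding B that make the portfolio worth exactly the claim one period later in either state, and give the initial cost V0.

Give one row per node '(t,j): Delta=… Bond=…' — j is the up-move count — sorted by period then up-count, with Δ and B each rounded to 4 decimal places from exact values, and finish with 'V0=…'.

(0,0): Delta=-0.7345 Bond=69.0127
(1,0): Delta=-1.0000 Bond=97.7250
(1,1): Delta=-0.6983 Bond=79.0878
V0=11.7207

Since d<R<u, set p* = (R−d)/(u−d) = 0.8000; price each node as the discounted p*-expectation of its children.
Terminal values V(2,·): V(2,0)=76.8348, V(2,1)=43.1388, V(2,2)=0.0000
Node (1,0) S=56.1600: V=(p*·43.1388+(1−p*)·76.8348)/1.2=41.5650; Δ=(43.1388−76.8348)/(74.1312−40.4352)=-1.0000; B=V−Δ·S=97.7250
Node (1,1) S=102.9600: V=(p*·0.0000+(1−p*)·43.1388)/1.2=7.1898; Δ=(0.0000−43.1388)/(135.9072−74.1312)=-0.6983; B=V−Δ·S=79.0878
Node (0,0) S=78.0000: V=(p*·7.1898+(1−p*)·41.5650)/1.2=11.7207; Δ=(7.1898−41.5650)/(102.9600−56.1600)=-0.7345; B=V−Δ·S=69.0127
Self-financing check: at every node Δ·S+B equals the discounted successor values.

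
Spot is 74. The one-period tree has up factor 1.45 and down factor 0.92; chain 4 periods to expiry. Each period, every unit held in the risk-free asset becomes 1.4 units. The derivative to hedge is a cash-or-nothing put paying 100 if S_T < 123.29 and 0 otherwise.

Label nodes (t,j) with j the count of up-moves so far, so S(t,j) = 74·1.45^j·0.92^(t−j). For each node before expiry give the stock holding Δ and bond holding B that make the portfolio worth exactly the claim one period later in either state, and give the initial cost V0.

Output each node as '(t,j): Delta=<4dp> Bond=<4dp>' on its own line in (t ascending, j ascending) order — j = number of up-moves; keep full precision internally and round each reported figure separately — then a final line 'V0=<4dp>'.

(0,0): Delta=-0.0225 Bond=1.7439
(1,0): Delta=-0.2416 Bond=17.3615
(1,1): Delta=-0.0080 Bond=0.8874
(2,0): Delta=-1.9487 Bond=131.2291
(2,1): Delta=-0.1288 Bond=13.1683
(2,2): Delta=0.0000 Bond=0.0000
(3,0): Delta=0.0000 Bond=71.4286
(3,1): Delta=-2.0775 Bond=195.4178
(3,2): Delta=0.0000 Bond=0.0000
(3,3): Delta=0.0000 Bond=0.0000
V0=0.0812

No-arbitrage ⇒ martingale measure with p* = (R−d)/(u−d) = 0.9057.
Payoff layer (t=4): V(4,0)=100.0000, V(4,1)=100.0000, V(4,2)=0.0000, V(4,3)=0.0000, V(4,4)=0.0000
Node (3,0) S=57.6229: V=(p*·100.0000+(1−p*)·100.0000)/1.4=71.4286; Δ=(100.0000−100.0000)/(83.5532−53.0131)=0.0000; B=V−Δ·S=71.4286
Node (3,1) S=90.8187: V=(p*·0.0000+(1−p*)·100.0000)/1.4=6.7385; Δ=(0.0000−100.0000)/(131.6871−83.5532)=-2.0775; B=V−Δ·S=195.4178
Node (3,2) S=143.1382: V=(p*·0.0000+(1−p*)·0.0000)/1.4=0.0000; Δ=(0.0000−0.0000)/(207.5504−131.6871)=0.0000; B=V−Δ·S=0.0000
Node (3,3) S=225.5983: V=(p*·0.0000+(1−p*)·0.0000)/1.4=0.0000; Δ=(0.0000−0.0000)/(327.1175−207.5504)=0.0000; B=V−Δ·S=0.0000
Node (2,0) S=62.6336: V=(p*·6.7385+(1−p*)·71.4286)/1.4=9.1724; Δ=(6.7385−71.4286)/(90.8187−57.6229)=-1.9487; B=V−Δ·S=131.2291
Node (2,1) S=98.7160: V=(p*·0.0000+(1−p*)·6.7385)/1.4=0.4541; Δ=(0.0000−6.7385)/(143.1382−90.8187)=-0.1288; B=V−Δ·S=13.1683
Node (2,2) S=155.5850: V=(p*·0.0000+(1−p*)·0.0000)/1.4=0.0000; Δ=(0.0000−0.0000)/(225.5983−143.1382)=0.0000; B=V−Δ·S=0.0000
Node (1,0) S=68.0800: V=(p*·0.4541+(1−p*)·9.1724)/1.4=0.9118; Δ=(0.4541−9.1724)/(98.7160−62.6336)=-0.2416; B=V−Δ·S=17.3615
Node (1,1) S=107.3000: V=(p*·0.0000+(1−p*)·0.4541)/1.4=0.0306; Δ=(0.0000−0.4541)/(155.5850−98.7160)=-0.0080; B=V−Δ·S=0.8874
Node (0,0) S=74.0000: V=(p*·0.0306+(1−p*)·0.9118)/1.4=0.0812; Δ=(0.0306−0.9118)/(107.3000−68.0800)=-0.0225; B=V−Δ·S=1.7439
Root portfolio cost Δ·74+B reproduces V0=0.0812.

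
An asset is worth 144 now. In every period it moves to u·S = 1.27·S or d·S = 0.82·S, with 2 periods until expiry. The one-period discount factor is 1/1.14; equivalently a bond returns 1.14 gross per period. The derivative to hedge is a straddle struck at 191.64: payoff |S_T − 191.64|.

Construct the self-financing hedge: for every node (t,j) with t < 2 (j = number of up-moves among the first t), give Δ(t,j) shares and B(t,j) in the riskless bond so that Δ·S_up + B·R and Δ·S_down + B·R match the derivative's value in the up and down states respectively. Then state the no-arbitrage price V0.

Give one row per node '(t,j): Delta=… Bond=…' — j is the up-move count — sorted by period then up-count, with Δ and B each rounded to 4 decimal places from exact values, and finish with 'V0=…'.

(0,0): Delta=-0.2180 Bond=66.4629
(1,0): Delta=-1.0000 Bond=168.1053
(1,1): Delta=-0.0129 Bond=38.2556
V0=35.0697

No-arbitrage ⇒ martingale measure with p* = (R−d)/(u−d) = 0.7111.
Terminal values V(2,·): V(2,0)=94.8144, V(2,1)=41.6784, V(2,2)=40.6176
(1,0): S=118.0800. Δ = (V_up−V_dn)/(S_up−S_dn) = (41.6784−94.8144)/(149.9616−96.8256) = -1.0000. V = [p*·41.6784 + (1−p*)·94.8144]/1.14 = 50.0253. B = V − Δ·S = 168.1053.
(1,1): S=182.8800. Δ = (V_up−V_dn)/(S_up−S_dn) = (40.6176−41.6784)/(232.2576−149.9616) = -0.0129. V = [p*·40.6176 + (1−p*)·41.6784]/1.14 = 35.8983. B = V − Δ·S = 38.2556.
(0,0): S=144.0000. Δ = (V_up−V_dn)/(S_up−S_dn) = (35.8983−50.0253)/(182.8800−118.0800) = -0.2180. V = [p*·35.8983 + (1−p*)·50.0253]/1.14 = 35.0697. B = V − Δ·S = 66.4629.
Root portfolio cost Δ·144+B reproduces V0=35.0697.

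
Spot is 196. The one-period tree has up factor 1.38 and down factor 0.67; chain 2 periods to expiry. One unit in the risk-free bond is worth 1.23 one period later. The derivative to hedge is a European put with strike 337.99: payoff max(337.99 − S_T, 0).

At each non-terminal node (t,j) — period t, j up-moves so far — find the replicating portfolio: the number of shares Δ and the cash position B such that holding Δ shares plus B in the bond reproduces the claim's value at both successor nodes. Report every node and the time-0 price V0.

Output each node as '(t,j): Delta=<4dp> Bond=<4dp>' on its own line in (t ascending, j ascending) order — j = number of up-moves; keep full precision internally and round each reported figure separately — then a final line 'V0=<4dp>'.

(0,0): Delta=-0.8375 Bond=206.0525
(1,0): Delta=-1.0000 Bond=274.7886
(1,1): Delta=-0.8163 Bond=247.7275
V0=41.9093

The replicating-portfolio and risk-neutral prices coincide; use p* = (1.23−0.67)/(1.38−0.67) = 0.7887 for the latter.
At expiry t=2: V(2,0)=250.0056, V(2,1)=156.7684, V(2,2)=0.0000
Node (1,0) S=131.3200: V=(p*·156.7684+(1−p*)·250.0056)/1.23=143.4686; Δ=(156.7684−250.0056)/(181.2216−87.9844)=-1.0000; B=V−Δ·S=274.7886
Node (1,1) S=270.4800: V=(p*·0.0000+(1−p*)·156.7684)/1.23=26.9269; Δ=(0.0000−156.7684)/(373.2624−181.2216)=-0.8163; B=V−Δ·S=247.7275
Node (0,0) S=196.0000: V=(p*·26.9269+(1−p*)·143.4686)/1.23=41.9093; Δ=(26.9269−143.4686)/(270.4800−131.3200)=-0.8375; B=V−Δ·S=206.0525
Each (Δ,B) replicates both successor values, so the strategy is self-financing and V0 is arbitrage-free.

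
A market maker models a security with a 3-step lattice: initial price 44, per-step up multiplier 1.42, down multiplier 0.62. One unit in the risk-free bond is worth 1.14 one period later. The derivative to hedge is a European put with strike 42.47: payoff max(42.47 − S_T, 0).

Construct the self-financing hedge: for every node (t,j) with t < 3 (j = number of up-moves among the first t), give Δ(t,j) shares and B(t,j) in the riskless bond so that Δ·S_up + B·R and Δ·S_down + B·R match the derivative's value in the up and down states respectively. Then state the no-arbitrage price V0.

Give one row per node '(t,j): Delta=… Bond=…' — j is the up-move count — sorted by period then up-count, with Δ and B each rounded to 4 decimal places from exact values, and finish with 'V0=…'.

(0,0): Delta=-0.2198 Bond=13.5706
(1,0): Delta=-0.6724 Bond=27.8196
(1,1): Delta=-0.1133 Bond=8.8210
(2,0): Delta=-1.0000 Bond=37.2544
(2,1): Delta=-0.5954 Bond=28.7312
(2,2): Delta=0.0000 Bond=0.0000
V0=3.9008

No-arbitrage ⇒ martingale measure with p* = (R−d)/(u−d) = 0.6500.
Payoff layer (t=3): V(3,0)=31.9836, V(3,1)=18.4527, V(3,2)=0.0000, V(3,3)=0.0000
Node (2,0) S=16.9136: V=(p*·18.4527+(1−p*)·31.9836)/1.14=20.3408; Δ=(18.4527−31.9836)/(24.0173−10.4864)=-1.0000; B=V−Δ·S=37.2544
Node (2,1) S=38.7376: V=(p*·0.0000+(1−p*)·18.4527)/1.14=5.6653; Δ=(0.0000−18.4527)/(55.0074−24.0173)=-0.5954; B=V−Δ·S=28.7312
Node (2,2) S=88.7216: V=(p*·0.0000+(1−p*)·0.0000)/1.14=0.0000; Δ=(0.0000−0.0000)/(125.9847−55.0074)=0.0000; B=V−Δ·S=0.0000
Node (1,0) S=27.2800: V=(p*·5.6653+(1−p*)·20.3408)/1.14=9.4752; Δ=(5.6653−20.3408)/(38.7376−16.9136)=-0.6724; B=V−Δ·S=27.8196
Node (1,1) S=62.4800: V=(p*·0.0000+(1−p*)·5.6653)/1.14=1.7393; Δ=(0.0000−5.6653)/(88.7216−38.7376)=-0.1133; B=V−Δ·S=8.8210
Node (0,0) S=44.0000: V=(p*·1.7393+(1−p*)·9.4752)/1.14=3.9008; Δ=(1.7393−9.4752)/(62.4800−27.2800)=-0.2198; B=V−Δ·S=13.5706
Check: Δ(0,0)·S0 + B(0,0) = 3.9008 = V0.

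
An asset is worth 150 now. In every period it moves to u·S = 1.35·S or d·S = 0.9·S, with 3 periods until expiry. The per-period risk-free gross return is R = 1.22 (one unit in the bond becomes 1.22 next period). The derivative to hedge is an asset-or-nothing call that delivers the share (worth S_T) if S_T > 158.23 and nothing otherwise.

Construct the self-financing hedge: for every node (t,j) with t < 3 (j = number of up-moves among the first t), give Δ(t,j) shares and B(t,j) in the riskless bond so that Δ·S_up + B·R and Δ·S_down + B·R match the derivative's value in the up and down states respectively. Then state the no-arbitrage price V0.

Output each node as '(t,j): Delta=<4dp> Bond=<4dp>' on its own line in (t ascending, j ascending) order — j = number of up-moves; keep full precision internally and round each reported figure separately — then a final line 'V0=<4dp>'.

No-arbitrage ⇒ martingale measure with p* = (R−d)/(u−d) = 0.7111.
Terminal payoffs: V(3,0)=0.0000, V(3,1)=164.0250, V(3,2)=246.0375, V(3,3)=369.0563
  t=2,j=0: stock 121.5000 → up 164.0250 (V=164.0250), down 109.3500 (V=0.0000). Price 95.6066; hedge Δ=3.0000, bond B=-268.8934.
  t=2,j=1: stock 182.2500 → up 246.0375 (V=246.0375), down 164.0250 (V=164.0250). Price 182.2500; hedge Δ=1.0000, bond B=0.0000.
  t=2,j=2: stock 273.3750 → up 369.0563 (V=369.0563), down 246.0375 (V=246.0375). Price 273.3750; hedge Δ=1.0000, bond B=0.0000.
  t=1,j=0: stock 135.0000 → up 182.2500 (V=182.2500), down 121.5000 (V=95.6066). Price 128.8686; hedge Δ=1.4262, bond B=-63.6724.
  t=1,j=1: stock 202.5000 → up 273.3750 (V=273.3750), down 182.2500 (V=182.2500). Price 202.5000; hedge Δ=1.0000, bond B=0.0000.
  t=0,j=0: stock 150.0000 → up 202.5000 (V=202.5000), down 135.0000 (V=128.8686). Price 148.5481; hedge Δ=1.0908, bond B=-15.0773.
The time-0 hedge costs 148.5481, which is the no-arbitrage price.

(0,0): Delta=1.0908 Bond=-15.0773
(1,0): Delta=1.4262 Bond=-63.6724
(1,1): Delta=1.0000 Bond=0.0000
(2,0): Delta=3.0000 Bond=-268.8934
(2,1): Delta=1.0000 Bond=0.0000
(2,2): Delta=1.0000 Bond=0.0000
V0=148.5481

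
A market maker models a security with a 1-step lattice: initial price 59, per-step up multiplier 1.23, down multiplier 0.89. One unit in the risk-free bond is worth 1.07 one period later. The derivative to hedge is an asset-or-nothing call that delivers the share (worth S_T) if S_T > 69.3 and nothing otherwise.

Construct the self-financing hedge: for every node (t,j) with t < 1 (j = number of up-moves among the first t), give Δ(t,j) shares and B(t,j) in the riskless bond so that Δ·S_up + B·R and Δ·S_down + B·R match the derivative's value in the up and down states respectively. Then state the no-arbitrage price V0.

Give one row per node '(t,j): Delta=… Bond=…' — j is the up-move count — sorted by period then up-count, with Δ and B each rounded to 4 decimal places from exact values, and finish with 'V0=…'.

Under the risk-neutral measure, an up-move has probability p* = (R−d)/(u−d) = 0.5294 and values discount at R = 1.07.
Terminal payoffs: V(1,0)=0.0000, V(1,1)=72.5700
(0,0): S=59.0000. Δ = (V_up−V_dn)/(S_up−S_dn) = (72.5700−0.0000)/(72.5700−52.5100) = 3.6176. V = [p*·72.5700 + (1−p*)·0.0000]/1.07 = 35.9060. B = V − Δ·S = -177.5352.
Check: Δ(0,0)·S0 + B(0,0) = 35.9060 = V0.

(0,0): Delta=3.6176 Bond=-177.5352
V0=35.9060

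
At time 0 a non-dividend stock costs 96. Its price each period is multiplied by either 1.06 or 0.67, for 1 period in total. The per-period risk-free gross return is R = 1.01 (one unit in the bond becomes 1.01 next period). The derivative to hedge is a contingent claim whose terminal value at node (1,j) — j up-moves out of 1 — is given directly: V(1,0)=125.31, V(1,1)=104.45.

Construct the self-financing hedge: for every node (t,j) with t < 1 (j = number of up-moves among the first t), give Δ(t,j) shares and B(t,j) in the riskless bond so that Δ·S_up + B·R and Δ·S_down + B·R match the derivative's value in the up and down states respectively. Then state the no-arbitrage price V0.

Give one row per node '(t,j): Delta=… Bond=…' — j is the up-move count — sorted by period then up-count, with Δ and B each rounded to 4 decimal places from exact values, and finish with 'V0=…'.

(0,0): Delta=-0.5572 Bond=159.5509
V0=106.0637

Under the risk-neutral measure, an up-move has probability p* = (R−d)/(u−d) = 0.8718 and values discount at R = 1.01.
Terminal payoffs: V(1,0)=125.3100, V(1,1)=104.4500
Node (0,0) S=96.0000: V=(p*·104.4500+(1−p*)·125.3100)/1.01=106.0637; Δ=(104.4500−125.3100)/(101.7600−64.3200)=-0.5572; B=V−Δ·S=159.5509
Check: Δ(0,0)·S0 + B(0,0) = 106.0637 = V0.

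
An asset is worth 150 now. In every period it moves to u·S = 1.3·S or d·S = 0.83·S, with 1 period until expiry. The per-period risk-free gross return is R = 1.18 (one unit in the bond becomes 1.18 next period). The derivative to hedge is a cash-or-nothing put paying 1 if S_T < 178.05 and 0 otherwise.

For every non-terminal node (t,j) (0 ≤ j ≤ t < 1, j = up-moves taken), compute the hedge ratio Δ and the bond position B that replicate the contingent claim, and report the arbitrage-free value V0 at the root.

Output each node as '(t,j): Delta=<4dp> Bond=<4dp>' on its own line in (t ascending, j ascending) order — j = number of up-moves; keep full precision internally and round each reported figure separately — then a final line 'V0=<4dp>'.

(0,0): Delta=-0.0142 Bond=2.3440
V0=0.2164

Risk-neutral probability p* = (R−d)/(u−d) = (1.18−0.83)/(1.3−0.83) = 0.7447.
Terminal payoffs: V(1,0)=1.0000, V(1,1)=0.0000
(0,0): S=150.0000. Δ = (V_up−V_dn)/(S_up−S_dn) = (0.0000−1.0000)/(195.0000−124.5000) = -0.0142. V = [p*·0.0000 + (1−p*)·1.0000]/1.18 = 0.2164. B = V − Δ·S = 2.3440.
Check: Δ(0,0)·S0 + B(0,0) = 0.2164 = V0.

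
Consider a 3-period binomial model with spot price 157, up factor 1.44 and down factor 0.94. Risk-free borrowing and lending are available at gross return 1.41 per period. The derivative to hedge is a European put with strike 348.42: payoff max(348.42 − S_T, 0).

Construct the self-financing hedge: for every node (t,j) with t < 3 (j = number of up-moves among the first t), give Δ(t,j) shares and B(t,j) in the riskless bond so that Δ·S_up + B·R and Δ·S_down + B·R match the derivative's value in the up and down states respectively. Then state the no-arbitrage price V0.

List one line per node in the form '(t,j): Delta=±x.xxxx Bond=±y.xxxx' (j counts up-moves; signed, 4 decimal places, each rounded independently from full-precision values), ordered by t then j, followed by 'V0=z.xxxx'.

(0,0): Delta=-0.3184 Bond=52.9567
(1,0): Delta=-1.0000 Bond=175.2528
(1,1): Delta=-0.2900 Bond=68.2488
(2,0): Delta=-1.0000 Bond=247.1064
(2,1): Delta=-1.0000 Bond=247.1064
(2,2): Delta=-0.2605 Bond=86.6004
V0=2.9607

Under the risk-neutral measure, an up-move has probability p* = (R−d)/(u−d) = 0.9400 and values discount at R = 1.41.
At expiry t=3: V(3,0)=218.0183, V(3,1)=148.6557, V(3,2)=42.3981, V(3,3)=0.0000
(2,0): S=138.7252. Δ = (V_up−V_dn)/(S_up−S_dn) = (148.6557−218.0183)/(199.7643−130.4017) = -1.0000. V = [p*·148.6557 + (1−p*)·218.0183]/1.41 = 108.3812. B = V − Δ·S = 247.1064.
(2,1): S=212.5152. Δ = (V_up−V_dn)/(S_up−S_dn) = (42.3981−148.6557)/(306.0219−199.7643) = -1.0000. V = [p*·42.3981 + (1−p*)·148.6557]/1.41 = 34.5912. B = V − Δ·S = 247.1064.
(2,2): S=325.5552. Δ = (V_up−V_dn)/(S_up−S_dn) = (0.0000−42.3981)/(468.7995−306.0219) = -0.2605. V = [p*·0.0000 + (1−p*)·42.3981]/1.41 = 1.8042. B = V − Δ·S = 86.6004.
(1,0): S=147.5800. Δ = (V_up−V_dn)/(S_up−S_dn) = (34.5912−108.3812)/(212.5152−138.7252) = -1.0000. V = [p*·34.5912 + (1−p*)·108.3812]/1.41 = 27.6728. B = V − Δ·S = 175.2528.
(1,1): S=226.0800. Δ = (V_up−V_dn)/(S_up−S_dn) = (1.8042−34.5912)/(325.5552−212.5152) = -0.2900. V = [p*·1.8042 + (1−p*)·34.5912]/1.41 = 2.6747. B = V − Δ·S = 68.2488.
(0,0): S=157.0000. Δ = (V_up−V_dn)/(S_up−S_dn) = (2.6747−27.6728)/(226.0800−147.5800) = -0.3184. V = [p*·2.6747 + (1−p*)·27.6728]/1.41 = 2.9607. B = V − Δ·S = 52.9567.
The time-0 hedge costs 2.9607, which is the no-arbitrage price.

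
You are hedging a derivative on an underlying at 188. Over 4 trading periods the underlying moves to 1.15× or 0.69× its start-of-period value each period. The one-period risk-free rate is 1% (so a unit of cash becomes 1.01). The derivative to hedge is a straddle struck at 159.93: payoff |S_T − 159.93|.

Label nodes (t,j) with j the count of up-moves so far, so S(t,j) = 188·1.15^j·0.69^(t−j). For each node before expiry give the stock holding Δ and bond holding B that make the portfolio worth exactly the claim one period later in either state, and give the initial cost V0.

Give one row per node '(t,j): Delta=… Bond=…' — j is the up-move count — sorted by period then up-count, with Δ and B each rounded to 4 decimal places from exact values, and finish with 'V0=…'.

Since d<R<u, set p* = (R−d)/(u−d) = 0.6957; price each node as the discounted p*-expectation of its children.
Terminal values V(4,·): V(4,0)=117.3158, V(4,1)=88.9064, V(4,2)=41.5573, V(4,3)=37.3579, V(4,4)=168.8832
(3,0): S=61.7597. Δ = (V_up−V_dn)/(S_up−S_dn) = (88.9064−117.3158)/(71.0236−42.6142) = -1.0000. V = [p*·88.9064 + (1−p*)·117.3158]/1.01 = 96.5868. B = V − Δ·S = 158.3465.
(3,1): S=102.9328. Δ = (V_up−V_dn)/(S_up−S_dn) = (41.5573−88.9064)/(118.3727−71.0236) = -1.0000. V = [p*·41.5573 + (1−p*)·88.9064]/1.01 = 55.4137. B = V − Δ·S = 158.3465.
(3,2): S=171.5547. Δ = (V_up−V_dn)/(S_up−S_dn) = (37.3579−41.5573)/(197.2879−118.3727) = -0.0532. V = [p*·37.3579 + (1−p*)·41.5573]/1.01 = 38.2534. B = V − Δ·S = 47.3825.
(3,3): S=285.9245. Δ = (V_up−V_dn)/(S_up−S_dn) = (168.8832−37.3579)/(328.8132−197.2879) = 1.0000. V = [p*·168.8832 + (1−p*)·37.3579]/1.01 = 127.5780. B = V − Δ·S = -158.3465.
(2,0): S=89.5068. Δ = (V_up−V_dn)/(S_up−S_dn) = (55.4137−96.5868)/(102.9328−61.7597) = -1.0000. V = [p*·55.4137 + (1−p*)·96.5868]/1.01 = 67.2719. B = V − Δ·S = 156.7787.
(2,1): S=149.1780. Δ = (V_up−V_dn)/(S_up−S_dn) = (38.2534−55.4137)/(171.5547−102.9328) = -0.2501. V = [p*·38.2534 + (1−p*)·55.4137]/1.01 = 43.0457. B = V − Δ·S = 80.3506.
(2,2): S=248.6300. Δ = (V_up−V_dn)/(S_up−S_dn) = (127.5780−38.2534)/(285.9245−171.5547) = 0.7810. V = [p*·127.5780 + (1−p*)·38.2534]/1.01 = 99.3983. B = V − Δ·S = -94.7855.
(1,0): S=129.7200. Δ = (V_up−V_dn)/(S_up−S_dn) = (43.0457−67.2719)/(149.1780−89.5068) = -0.4060. V = [p*·43.0457 + (1−p*)·67.2719]/1.01 = 49.9197. B = V − Δ·S = 102.5855.
(1,1): S=216.2000. Δ = (V_up−V_dn)/(S_up−S_dn) = (99.3983−43.0457)/(248.6300−149.1780) = 0.5666. V = [p*·99.3983 + (1−p*)·43.0457]/1.01 = 81.4331. B = V − Δ·S = -41.0725.
(0,0): S=188.0000. Δ = (V_up−V_dn)/(S_up−S_dn) = (81.4331−49.9197)/(216.2000−129.7200) = 0.3644. V = [p*·81.4331 + (1−p*)·49.9197]/1.01 = 71.1308. B = V − Δ·S = 2.6233.
Self-financing check: at every node Δ·S+B equals the discounted successor values.

(0,0): Delta=0.3644 Bond=2.6233
(1,0): Delta=-0.4060 Bond=102.5855
(1,1): Delta=0.5666 Bond=-41.0725
(2,0): Delta=-1.0000 Bond=156.7787
(2,1): Delta=-0.2501 Bond=80.3506
(2,2): Delta=0.7810 Bond=-94.7855
(3,0): Delta=-1.0000 Bond=158.3465
(3,1): Delta=-1.0000 Bond=158.3465
(3,2): Delta=-0.0532 Bond=47.3825
(3,3): Delta=1.0000 Bond=-158.3465
V0=71.1308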